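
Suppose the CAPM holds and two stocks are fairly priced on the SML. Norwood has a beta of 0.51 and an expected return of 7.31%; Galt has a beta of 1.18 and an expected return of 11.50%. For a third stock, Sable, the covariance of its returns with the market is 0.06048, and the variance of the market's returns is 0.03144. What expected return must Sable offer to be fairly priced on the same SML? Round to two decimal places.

16.15%

MRP = (11.50% − 7.31%) / (1.18 − 0.51) = 6.2537%
R_f = 7.31% − 0.51 × 6.2537% = 4.1206%
β_Sable = Cov / Var(R_m) = 0.06048 / 0.03144 = 1.9237
E(R_Sable) = R_f + β × MRP = 4.1206% + 1.9237 × 6.2537% = 16.15%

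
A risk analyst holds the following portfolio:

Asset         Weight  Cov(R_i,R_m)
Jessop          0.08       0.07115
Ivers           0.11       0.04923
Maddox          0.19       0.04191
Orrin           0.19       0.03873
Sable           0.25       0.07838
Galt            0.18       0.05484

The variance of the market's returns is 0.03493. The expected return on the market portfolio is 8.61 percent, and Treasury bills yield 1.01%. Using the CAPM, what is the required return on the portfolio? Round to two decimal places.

β_Jessop = 0.07115 / 0.03493 = 2.0369
β_Ivers = 0.04923 / 0.03493 = 1.4094
β_Maddox = 0.04191 / 0.03493 = 1.1998
β_Orrin = 0.03873 / 0.03493 = 1.1088
β_Sable = 0.07838 / 0.03493 = 2.2439
β_Galt = 0.05484 / 0.03493 = 1.5700
β_P = Σ w_i β_i = 0.08×2.0369 + 0.11×1.4094 + 0.19×1.1998 + 0.19×1.1088 + 0.25×2.2439 + 0.18×1.5700 = 1.6002
MRP = 8.61% − 1.01% = 7.60%
E(R_P) = R_f + β_P × MRP = 1.01% + 1.6002 × 7.60% = 13.17%

13.17%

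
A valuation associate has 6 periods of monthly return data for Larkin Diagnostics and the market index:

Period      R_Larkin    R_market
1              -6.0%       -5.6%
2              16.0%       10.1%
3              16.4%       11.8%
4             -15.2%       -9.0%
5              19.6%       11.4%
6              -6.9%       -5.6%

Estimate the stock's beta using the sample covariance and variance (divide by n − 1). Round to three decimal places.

Mean R_i = (-6.0 + 16.0 + 16.4 − 15.2 + 19.6 − 6.9) / 6 = 3.9833%
Mean R_m = (-5.6 + 10.1 + 11.8 − 9.0 + 11.4 − 5.6) / 6 = 2.1833%
Σ(R_i − R̄_i)(R_m − R̄_m) = 735.4183  ⇒  Cov = 735.4183 / 5 = 147.0837
Σ(R_m − R̄_m)² = 486.3283  ⇒  Var(R_m) = 486.3283 / 5 = 97.2657
β = Cov / Var(R_m) = 147.0837 / 97.2657 = 1.5122

1.512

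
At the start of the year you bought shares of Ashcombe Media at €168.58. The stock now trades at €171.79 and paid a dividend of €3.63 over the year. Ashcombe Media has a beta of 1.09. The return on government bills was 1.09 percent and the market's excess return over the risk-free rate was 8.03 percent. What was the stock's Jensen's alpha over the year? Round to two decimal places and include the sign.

-5.79%

Realised HPR = (P1 + D1 − P0) / P0 = (171.79 + 3.63 − 168.58) / 168.58 = 6.84 / 168.58 = 4.0574%
CAPM required = R_f + β·MRP = 1.09% + 1.09 × 8.03% = 9.8427%
α = realised − required = 4.0574% − 9.8427% = -5.79%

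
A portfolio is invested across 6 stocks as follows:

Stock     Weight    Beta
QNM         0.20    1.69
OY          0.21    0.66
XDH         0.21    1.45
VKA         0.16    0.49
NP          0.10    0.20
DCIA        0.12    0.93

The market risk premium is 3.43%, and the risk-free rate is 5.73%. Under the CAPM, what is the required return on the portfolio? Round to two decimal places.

9.13%

β_P = Σ w_i β_i = 0.20×1.69 + 0.21×0.66 + 0.21×1.45 + 0.16×0.49 + 0.10×0.20 + 0.12×0.93 = 0.9911
E(R_P) = R_f + β_P × MRP = 5.73% + 0.9911 × 3.43% = 9.13%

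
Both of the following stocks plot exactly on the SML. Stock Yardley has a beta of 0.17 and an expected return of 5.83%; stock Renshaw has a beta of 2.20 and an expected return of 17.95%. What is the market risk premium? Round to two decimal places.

Both satisfy E(R) = R_f + β·MRP, so the slope of the SML is
MRP = (17.95% − 5.83%) / (2.20 − 0.17) = 12.12% / 2.03 = 5.9704%

5.97%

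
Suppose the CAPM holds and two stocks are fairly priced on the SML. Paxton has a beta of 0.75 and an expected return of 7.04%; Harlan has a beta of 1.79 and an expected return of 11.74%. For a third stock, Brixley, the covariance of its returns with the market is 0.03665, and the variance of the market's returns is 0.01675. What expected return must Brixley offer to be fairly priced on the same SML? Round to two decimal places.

MRP = (11.74% − 7.04%) / (1.79 − 0.75) = 4.5192%
R_f = 7.04% − 0.75 × 4.5192% = 3.6506%
β_Brixley = Cov / Var(R_m) = 0.03665 / 0.01675 = 2.1881
E(R_Brixley) = R_f + β × MRP = 3.6506% + 2.1881 × 4.5192% = 13.54%

13.54%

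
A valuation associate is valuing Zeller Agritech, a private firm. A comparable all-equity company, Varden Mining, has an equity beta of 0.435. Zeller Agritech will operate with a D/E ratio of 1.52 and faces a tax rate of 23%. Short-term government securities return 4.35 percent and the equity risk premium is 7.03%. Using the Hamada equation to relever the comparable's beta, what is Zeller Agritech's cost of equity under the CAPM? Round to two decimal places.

10.99%

β_L = β_U × [1 + (1 − t)(D/E)] = 0.435 × [1 + (1 − 0.23) × 1.52]
    = 0.435 × [1 + 0.77 × 1.52] = 0.435 × 2.1704 = 0.9441
E(R) = R_f + β_L × MRP = 4.35% + 0.9441 × 7.03% = 10.99%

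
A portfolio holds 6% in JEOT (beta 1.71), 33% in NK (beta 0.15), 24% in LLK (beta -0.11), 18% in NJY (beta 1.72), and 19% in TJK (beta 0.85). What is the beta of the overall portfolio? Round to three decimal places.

β_P = Σ w_i β_i = 0.06×1.71 + 0.33×0.15 + 0.24×-0.11 + 0.18×1.72 + 0.19×0.85 = 0.5968

0.597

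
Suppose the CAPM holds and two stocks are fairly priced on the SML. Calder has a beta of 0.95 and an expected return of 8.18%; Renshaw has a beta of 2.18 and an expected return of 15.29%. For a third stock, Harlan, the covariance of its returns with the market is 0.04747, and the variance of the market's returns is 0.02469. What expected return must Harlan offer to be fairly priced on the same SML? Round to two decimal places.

MRP = (15.29% − 8.18%) / (2.18 − 0.95) = 5.7805%
R_f = 8.18% − 0.95 × 5.7805% = 2.6885%
β_Harlan = Cov / Var(R_m) = 0.04747 / 0.02469 = 1.9226
E(R_Harlan) = R_f + β × MRP = 2.6885% + 1.9226 × 5.7805% = 13.80%

13.80%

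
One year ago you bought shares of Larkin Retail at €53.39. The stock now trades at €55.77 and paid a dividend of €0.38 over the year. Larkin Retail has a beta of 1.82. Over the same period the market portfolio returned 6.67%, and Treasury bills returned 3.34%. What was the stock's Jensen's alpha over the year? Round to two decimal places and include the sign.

Realised HPR = (P1 + D1 − P0) / P0 = (55.77 + 0.38 − 53.39) / 53.39 = 2.76 / 53.39 = 5.1695%
MRP = 6.67% − 3.34% = 3.33%
CAPM required = R_f + β·MRP = 3.34% + 1.82 × 3.33% = 9.4006%
α = realised − required = 5.1695% − 9.4006% = -4.23%

-4.23%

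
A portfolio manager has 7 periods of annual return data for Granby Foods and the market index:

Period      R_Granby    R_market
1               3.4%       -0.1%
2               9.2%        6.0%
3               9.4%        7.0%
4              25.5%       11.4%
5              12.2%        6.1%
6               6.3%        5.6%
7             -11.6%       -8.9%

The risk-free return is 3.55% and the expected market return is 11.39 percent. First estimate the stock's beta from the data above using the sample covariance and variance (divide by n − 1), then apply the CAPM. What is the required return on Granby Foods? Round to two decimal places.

16.13%

Mean R_i = (3.4 + 9.2 + 9.4 + 25.5 + 12.2 + 6.3 − 11.6) / 7 = 7.7714%
Mean R_m = (-0.1 + 6.0 + 7.0 + 11.4 + 6.1 + 5.6 − 8.9) / 7 = 3.8714%
Σ(R_i − R̄_i)(R_m − R̄_m) = 413.6943  ⇒  Cov = 413.6943 / 6 = 68.9491
Σ(R_m − R̄_m)² = 257.8343  ⇒  Var(R_m) = 257.8343 / 6 = 42.9724
β = Cov / Var(R_m) = 68.9491 / 42.9724 = 1.6045
MRP = 11.39% − 3.55% = 7.84%
E(R) = R_f + β × MRP = 3.55% + 1.6045 × 7.84% = 16.13%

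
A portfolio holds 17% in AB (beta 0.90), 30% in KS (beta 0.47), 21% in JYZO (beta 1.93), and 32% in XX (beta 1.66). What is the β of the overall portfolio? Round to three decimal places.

1.231

β_P = Σ w_i β_i = 0.17×0.90 + 0.30×0.47 + 0.21×1.93 + 0.32×1.66 = 1.2305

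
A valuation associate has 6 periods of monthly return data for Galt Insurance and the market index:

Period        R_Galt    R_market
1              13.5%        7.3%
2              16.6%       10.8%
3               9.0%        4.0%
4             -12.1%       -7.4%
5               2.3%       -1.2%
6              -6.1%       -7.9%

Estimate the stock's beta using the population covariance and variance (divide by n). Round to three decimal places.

Mean R_i = (13.5 + 16.6 + 9.0 − 12.1 + 2.3 − 6.1) / 6 = 3.8667%
Mean R_m = (7.3 + 10.8 + 4.0 − 7.4 − 1.2 − 7.9) / 6 = 0.9333%
Σ(R_i − R̄_i)(R_m − R̄_m) = 427.1467  ⇒  Cov = 427.1467 / 6 = 71.1911
Σ(R_m − R̄_m)² = 299.3133  ⇒  Var(R_m) = 299.3133 / 6 = 49.8856
β = Cov / Var(R_m) = 71.1911 / 49.8856 = 1.4271

1.427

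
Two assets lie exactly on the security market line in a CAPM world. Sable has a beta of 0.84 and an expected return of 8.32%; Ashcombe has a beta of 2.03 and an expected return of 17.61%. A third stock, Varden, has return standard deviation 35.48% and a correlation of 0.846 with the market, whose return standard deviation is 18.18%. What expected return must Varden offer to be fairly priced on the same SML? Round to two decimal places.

14.65%

MRP = (17.61% − 8.32%) / (2.03 − 0.84) = 7.8067%
R_f = 8.32% − 0.84 × 7.8067% = 1.7624%
β_Varden = ρ·σ_i/σ_m = 0.846 × 35.48 / 18.18 = 1.6510
E(R_Varden) = R_f + β × MRP = 1.7624% + 1.6510 × 7.8067% = 14.65%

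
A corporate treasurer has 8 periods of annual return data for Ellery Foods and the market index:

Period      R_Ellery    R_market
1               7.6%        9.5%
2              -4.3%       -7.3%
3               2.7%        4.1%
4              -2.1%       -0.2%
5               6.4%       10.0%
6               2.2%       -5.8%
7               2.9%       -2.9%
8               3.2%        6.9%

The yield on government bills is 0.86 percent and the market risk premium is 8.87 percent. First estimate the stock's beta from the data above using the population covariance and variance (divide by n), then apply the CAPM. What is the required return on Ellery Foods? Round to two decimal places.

4.87%

Mean R_i = (7.6 − 4.3 + 2.7 − 2.1 + 6.4 + 2.2 + 2.9 + 3.2) / 8 = 2.3250%
Mean R_m = (9.5 − 7.3 + 4.1 − 0.2 + 10.0 − 5.8 − 2.9 + 6.9) / 8 = 1.7875%
Σ(R_i − R̄_i)(R_m − R̄_m) = 146.7425  ⇒  Cov = 146.7425 / 8 = 18.3428
Σ(R_m − R̄_m)² = 324.4888  ⇒  Var(R_m) = 324.4888 / 8 = 40.5611
β = Cov / Var(R_m) = 18.3428 / 40.5611 = 0.4522
E(R) = R_f + β × MRP = 0.86% + 0.4522 × 8.87% = 4.87%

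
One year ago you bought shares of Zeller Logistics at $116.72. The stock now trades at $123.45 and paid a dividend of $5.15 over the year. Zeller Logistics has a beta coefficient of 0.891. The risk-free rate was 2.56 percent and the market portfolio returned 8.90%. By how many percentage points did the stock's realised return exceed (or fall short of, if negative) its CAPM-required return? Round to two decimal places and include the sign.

+1.97%

Realised HPR = (P1 + D1 − P0) / P0 = (123.45 + 5.15 − 116.72) / 116.72 = 11.88 / 116.72 = 10.1782%
MRP = 8.90% − 2.56% = 6.34%
CAPM required = R_f + β·MRP = 2.56% + 0.891 × 6.34% = 8.20894%
α = realised − required = 10.1782% − 8.20894% = +1.97%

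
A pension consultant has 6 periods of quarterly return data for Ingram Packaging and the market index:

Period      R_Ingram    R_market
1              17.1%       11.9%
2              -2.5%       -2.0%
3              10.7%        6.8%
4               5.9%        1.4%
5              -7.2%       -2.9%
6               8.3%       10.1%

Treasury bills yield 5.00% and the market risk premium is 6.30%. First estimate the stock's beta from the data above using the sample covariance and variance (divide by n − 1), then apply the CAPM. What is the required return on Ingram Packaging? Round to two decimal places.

Mean R_i = (17.1 − 2.5 + 10.7 + 5.9 − 7.2 + 8.3) / 6 = 5.3833%
Mean R_m = (11.9 − 2.0 + 6.8 + 1.4 − 2.9 + 10.1) / 6 = 4.2167%
Σ(R_i − R̄_i)(R_m − R̄_m) = 258.0217  ⇒  Cov = 258.0217 / 5 = 51.6043
Σ(R_m − R̄_m)² = 197.5483  ⇒  Var(R_m) = 197.5483 / 5 = 39.5097
β = Cov / Var(R_m) = 51.6043 / 39.5097 = 1.3061
E(R) = R_f + β × MRP = 5.00% + 1.3061 × 6.30% = 13.23%

13.23%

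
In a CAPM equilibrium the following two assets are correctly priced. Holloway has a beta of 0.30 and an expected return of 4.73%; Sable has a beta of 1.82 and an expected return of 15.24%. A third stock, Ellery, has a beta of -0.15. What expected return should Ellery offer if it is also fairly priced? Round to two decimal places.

MRP (SML slope) = (15.24% − 4.73%) / (1.82 − 0.30) = 10.51% / 1.52 = 6.9145%
R_f (intercept) = 4.73% − 0.30 × 6.9145% = 2.6557%
E(R_Ellery) = R_f + β × MRP = 2.6557% + -0.15 × 6.9145% = 1.62%

1.62%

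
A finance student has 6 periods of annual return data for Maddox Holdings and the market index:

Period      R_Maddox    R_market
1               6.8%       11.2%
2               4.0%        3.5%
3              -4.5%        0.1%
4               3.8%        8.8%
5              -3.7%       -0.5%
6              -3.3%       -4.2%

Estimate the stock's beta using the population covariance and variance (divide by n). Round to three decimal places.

Mean R_i = (6.8 + 4.0 − 4.5 + 3.8 − 3.7 − 3.3) / 6 = 0.5167%
Mean R_m = (11.2 + 3.5 + 0.1 + 8.8 − 0.5 − 4.2) / 6 = 3.1500%
Σ(R_i − R̄_i)(R_m − R̄_m) = 129.0950  ⇒  Cov = 129.0950 / 6 = 21.5158
Σ(R_m − R̄_m)² = 173.4950  ⇒  Var(R_m) = 173.4950 / 6 = 28.9158
β = Cov / Var(R_m) = 21.5158 / 28.9158 = 0.7441

0.744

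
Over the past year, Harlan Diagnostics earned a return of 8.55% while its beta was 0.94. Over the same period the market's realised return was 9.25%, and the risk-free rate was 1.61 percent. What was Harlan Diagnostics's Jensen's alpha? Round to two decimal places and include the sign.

Market excess return = 9.25% − 1.61% = 7.64%
CAPM benchmark = R_f + β(R_m − R_f) = 1.61% + 0.94 × 7.64% = 8.7916%
α = actual − benchmark = 8.55% − 8.7916% = -0.24%

-0.24%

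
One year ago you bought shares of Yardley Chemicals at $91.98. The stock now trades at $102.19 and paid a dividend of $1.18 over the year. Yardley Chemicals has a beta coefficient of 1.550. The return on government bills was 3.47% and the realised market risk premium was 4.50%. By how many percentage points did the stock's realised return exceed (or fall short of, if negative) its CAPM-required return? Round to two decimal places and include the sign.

+1.94%

Realised HPR = (P1 + D1 − P0) / P0 = (102.19 + 1.18 − 91.98) / 91.98 = 11.39 / 91.98 = 12.3831%
CAPM required = R_f + β·MRP = 3.47% + 1.550 × 4.50% = 10.44500%
α = realised − required = 12.3831% − 10.44500% = +1.94%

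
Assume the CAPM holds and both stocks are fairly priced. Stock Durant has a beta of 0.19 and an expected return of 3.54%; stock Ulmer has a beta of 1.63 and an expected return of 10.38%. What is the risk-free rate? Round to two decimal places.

Both satisfy E(R) = R_f + β·MRP, so the slope of the SML is
MRP = (10.38% − 3.54%) / (1.63 − 0.19) = 6.84% / 1.44 = 4.7500%
R_f = E(R_Durant) − β_Durant·MRP = 3.54% − 0.19 × 4.7500% = 2.6375%

2.64%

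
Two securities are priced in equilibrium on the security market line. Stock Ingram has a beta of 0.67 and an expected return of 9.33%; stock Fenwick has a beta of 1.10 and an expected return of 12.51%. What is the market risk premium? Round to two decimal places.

7.40%

Both satisfy E(R) = R_f + β·MRP, so the slope of the SML is
MRP = (12.51% − 9.33%) / (1.10 − 0.67) = 3.18% / 0.43 = 7.3953%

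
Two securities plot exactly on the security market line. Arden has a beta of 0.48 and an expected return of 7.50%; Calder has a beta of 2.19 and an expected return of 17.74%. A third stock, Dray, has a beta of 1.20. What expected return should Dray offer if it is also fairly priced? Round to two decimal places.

MRP (SML slope) = (17.74% − 7.50%) / (2.19 − 0.48) = 10.24% / 1.71 = 5.9883%
R_f (intercept) = 7.50% − 0.48 × 5.9883% = 4.6256%
E(R_Dray) = R_f + β × MRP = 4.6256% + 1.20 × 5.9883% = 11.81%

11.81%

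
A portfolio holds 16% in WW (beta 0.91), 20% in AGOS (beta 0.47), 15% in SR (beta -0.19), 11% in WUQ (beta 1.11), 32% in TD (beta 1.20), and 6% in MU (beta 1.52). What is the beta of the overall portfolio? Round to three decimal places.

0.808

β_P = Σ w_i β_i = 0.16×0.91 + 0.20×0.47 + 0.15×-0.19 + 0.11×1.11 + 0.32×1.20 + 0.06×1.52 = 0.8084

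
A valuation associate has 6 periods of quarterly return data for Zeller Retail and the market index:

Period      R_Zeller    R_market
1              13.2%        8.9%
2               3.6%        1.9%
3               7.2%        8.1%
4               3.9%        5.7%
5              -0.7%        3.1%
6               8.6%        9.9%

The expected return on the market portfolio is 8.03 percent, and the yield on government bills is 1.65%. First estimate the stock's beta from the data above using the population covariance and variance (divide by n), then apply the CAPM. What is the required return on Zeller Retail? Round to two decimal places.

Mean R_i = (13.2 + 3.6 + 7.2 + 3.9 − 0.7 + 8.6) / 6 = 5.9667%
Mean R_m = (8.9 + 1.9 + 8.1 + 5.7 + 3.1 + 9.9) / 6 = 6.2667%
Σ(R_i − R̄_i)(R_m − R̄_m) = 63.4933  ⇒  Cov = 63.4933 / 6 = 10.5822
Σ(R_m − R̄_m)² = 52.9133  ⇒  Var(R_m) = 52.9133 / 6 = 8.8189
β = Cov / Var(R_m) = 10.5822 / 8.8189 = 1.1999
MRP = 8.03% − 1.65% = 6.38%
E(R) = R_f + β × MRP = 1.65% + 1.1999 × 6.38% = 9.31%

9.31%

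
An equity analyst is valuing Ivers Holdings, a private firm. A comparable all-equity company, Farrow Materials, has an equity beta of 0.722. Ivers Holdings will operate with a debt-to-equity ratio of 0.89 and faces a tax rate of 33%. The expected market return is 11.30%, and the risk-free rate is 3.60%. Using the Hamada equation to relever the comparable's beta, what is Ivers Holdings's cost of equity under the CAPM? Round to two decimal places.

12.47%

β_L = β_U × [1 + (1 − t)(D/E)] = 0.722 × [1 + (1 − 0.33) × 0.89]
    = 0.722 × [1 + 0.67 × 0.89] = 0.722 × 1.5963 = 1.1525
MRP = 11.30% − 3.60% = 7.70%
E(R) = R_f + β_L × MRP = 3.60% + 1.1525 × 7.70% = 12.47%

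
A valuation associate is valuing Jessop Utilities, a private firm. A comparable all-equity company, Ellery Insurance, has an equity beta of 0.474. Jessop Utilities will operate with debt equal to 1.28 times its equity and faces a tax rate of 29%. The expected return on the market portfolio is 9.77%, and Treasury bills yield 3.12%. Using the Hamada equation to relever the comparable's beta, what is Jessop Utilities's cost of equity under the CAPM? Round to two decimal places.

9.14%

β_L = β_U × [1 + (1 − t)(D/E)] = 0.474 × [1 + (1 − 0.29) × 1.28]
    = 0.474 × [1 + 0.71 × 1.28] = 0.474 × 1.9088 = 0.9048
MRP = 9.77% − 3.12% = 6.65%
E(R) = R_f + β_L × MRP = 3.12% + 0.9048 × 6.65% = 9.14%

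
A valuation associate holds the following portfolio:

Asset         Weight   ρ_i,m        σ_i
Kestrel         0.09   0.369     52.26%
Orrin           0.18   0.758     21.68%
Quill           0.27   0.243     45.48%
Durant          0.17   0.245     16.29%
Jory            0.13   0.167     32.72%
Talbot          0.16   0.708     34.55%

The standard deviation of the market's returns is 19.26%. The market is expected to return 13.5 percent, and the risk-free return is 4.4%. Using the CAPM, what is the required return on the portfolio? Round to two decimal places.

10.53%

β_Kestrel = 0.369 × 52.26% / 19.26% = 1.0012
β_Orrin = 0.758 × 21.68% / 19.26% = 0.8532
β_Quill = 0.243 × 45.48% / 19.26% = 0.5738
β_Durant = 0.245 × 16.29% / 19.26% = 0.2072
β_Jory = 0.167 × 32.72% / 19.26% = 0.2837
β_Talbot = 0.708 × 34.55% / 19.26% = 1.2701
β_P = Σ w_i β_i = 0.09×1.0012 + 0.18×0.8532 + 0.27×0.5738 + 0.17×0.2072 + 0.13×0.2837 + 0.16×1.2701 = 0.6739
MRP = 13.5% − 4.4% = 9.10%
E(R_P) = R_f + β_P × MRP = 4.4% + 0.6739 × 9.1% = 10.53%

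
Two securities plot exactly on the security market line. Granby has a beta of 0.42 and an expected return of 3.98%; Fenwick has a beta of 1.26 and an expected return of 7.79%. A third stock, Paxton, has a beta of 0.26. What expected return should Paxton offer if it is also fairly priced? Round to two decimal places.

MRP (SML slope) = (7.79% − 3.98%) / (1.26 − 0.42) = 3.81% / 0.84 = 4.5357%
R_f (intercept) = 3.98% − 0.42 × 4.5357% = 2.0750%
E(R_Paxton) = R_f + β × MRP = 2.0750% + 0.26 × 4.5357% = 3.25%

3.25%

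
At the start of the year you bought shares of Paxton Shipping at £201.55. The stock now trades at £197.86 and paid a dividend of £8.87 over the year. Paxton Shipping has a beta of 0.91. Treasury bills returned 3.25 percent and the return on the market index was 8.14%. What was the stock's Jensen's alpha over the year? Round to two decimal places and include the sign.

-5.13%

Realised HPR = (P1 + D1 − P0) / P0 = (197.86 + 8.87 − 201.55) / 201.55 = 5.18 / 201.55 = 2.5701%
MRP = 8.14% − 3.25% = 4.89%
CAPM required = R_f + β·MRP = 3.25% + 0.91 × 4.89% = 7.6999%
α = realised − required = 2.5701% − 7.6999% = -5.13%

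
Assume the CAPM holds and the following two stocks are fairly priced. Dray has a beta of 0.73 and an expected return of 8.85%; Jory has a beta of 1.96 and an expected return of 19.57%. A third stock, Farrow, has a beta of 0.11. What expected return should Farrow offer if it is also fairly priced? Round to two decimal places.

3.45%

MRP (SML slope) = (19.57% − 8.85%) / (1.96 − 0.73) = 10.72% / 1.23 = 8.7154%
R_f (intercept) = 8.85% − 0.73 × 8.7154% = 2.4878%
E(R_Farrow) = R_f + β × MRP = 2.4878% + 0.11 × 8.7154% = 3.45%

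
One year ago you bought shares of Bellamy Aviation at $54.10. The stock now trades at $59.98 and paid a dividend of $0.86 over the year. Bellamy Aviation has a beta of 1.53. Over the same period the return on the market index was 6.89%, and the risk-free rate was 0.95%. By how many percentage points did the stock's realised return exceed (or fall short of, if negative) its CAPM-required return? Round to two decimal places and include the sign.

+2.42%

Realised HPR = (P1 + D1 − P0) / P0 = (59.98 + 0.86 − 54.10) / 54.10 = 6.74 / 54.10 = 12.4584%
MRP = 6.89% − 0.95% = 5.94%
CAPM required = R_f + β·MRP = 0.95% + 1.53 × 5.94% = 10.0382%
α = realised − required = 12.4584% − 10.0382% = +2.42%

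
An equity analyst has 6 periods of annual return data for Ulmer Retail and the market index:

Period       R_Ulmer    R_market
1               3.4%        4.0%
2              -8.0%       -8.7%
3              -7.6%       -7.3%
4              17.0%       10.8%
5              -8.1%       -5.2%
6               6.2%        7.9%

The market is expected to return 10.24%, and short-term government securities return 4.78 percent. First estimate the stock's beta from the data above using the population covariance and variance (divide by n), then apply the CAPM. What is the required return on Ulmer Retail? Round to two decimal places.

11.20%

Mean R_i = (3.4 − 8.0 − 7.6 + 17.0 − 8.1 + 6.2) / 6 = 0.4833%
Mean R_m = (4.0 − 8.7 − 7.3 + 10.8 − 5.2 + 7.9) / 6 = 0.2500%
Σ(R_i − R̄_i)(R_m − R̄_m) = 412.6550  ⇒  Cov = 412.6550 / 6 = 68.7758
Σ(R_m − R̄_m)² = 350.6950  ⇒  Var(R_m) = 350.6950 / 6 = 58.4492
β = Cov / Var(R_m) = 68.7758 / 58.4492 = 1.1767
MRP = 10.24% − 4.78% = 5.46%
E(R) = R_f + β × MRP = 4.78% + 1.1767 × 5.46% = 11.20%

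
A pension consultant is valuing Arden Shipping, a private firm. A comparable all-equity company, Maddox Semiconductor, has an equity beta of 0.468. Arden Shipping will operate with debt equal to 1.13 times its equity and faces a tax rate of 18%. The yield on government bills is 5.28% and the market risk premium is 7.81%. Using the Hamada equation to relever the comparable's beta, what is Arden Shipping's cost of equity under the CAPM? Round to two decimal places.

12.32%

β_L = β_U × [1 + (1 − t)(D/E)] = 0.468 × [1 + (1 − 0.18) × 1.13]
    = 0.468 × [1 + 0.82 × 1.13] = 0.468 × 1.9266 = 0.9016
E(R) = R_f + β_L × MRP = 5.28% + 0.9016 × 7.81% = 12.32%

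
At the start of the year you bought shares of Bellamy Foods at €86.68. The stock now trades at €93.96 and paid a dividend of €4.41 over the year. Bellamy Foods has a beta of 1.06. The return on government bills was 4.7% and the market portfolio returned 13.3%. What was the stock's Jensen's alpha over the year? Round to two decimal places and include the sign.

-0.33%

Realised HPR = (P1 + D1 − P0) / P0 = (93.96 + 4.41 − 86.68) / 86.68 = 11.69 / 86.68 = 13.4864%
MRP = 13.3% − 4.7% = 8.60%
CAPM required = R_f + β·MRP = 4.7% + 1.06 × 8.6% = 13.8160%
α = realised − required = 13.4864% − 13.8160% = -0.33%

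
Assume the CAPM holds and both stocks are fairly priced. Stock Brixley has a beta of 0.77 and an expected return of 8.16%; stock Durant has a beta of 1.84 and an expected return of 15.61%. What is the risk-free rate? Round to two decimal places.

Both satisfy E(R) = R_f + β·MRP, so the slope of the SML is
MRP = (15.61% − 8.16%) / (1.84 − 0.77) = 7.45% / 1.07 = 6.9626%
R_f = E(R_Brixley) − β_Brixley·MRP = 8.16% − 0.77 × 6.9626% = 2.7988%

2.80%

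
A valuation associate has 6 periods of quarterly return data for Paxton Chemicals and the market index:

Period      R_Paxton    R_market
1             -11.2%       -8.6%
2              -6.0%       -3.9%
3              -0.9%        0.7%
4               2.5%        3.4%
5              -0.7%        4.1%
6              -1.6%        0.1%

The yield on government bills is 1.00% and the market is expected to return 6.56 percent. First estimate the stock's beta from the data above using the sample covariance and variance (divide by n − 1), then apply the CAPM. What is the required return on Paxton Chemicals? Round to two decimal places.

Mean R_i = (-11.2 − 6.0 − 0.9 + 2.5 − 0.7 − 1.6) / 6 = -2.9833%
Mean R_m = (-8.6 − 3.9 + 0.7 + 3.4 + 4.1 + 0.1) / 6 = -0.7000%
Σ(R_i − R̄_i)(R_m − R̄_m) = 112.0300  ⇒  Cov = 112.0300 / 5 = 22.4060
Σ(R_m − R̄_m)² = 115.1000  ⇒  Var(R_m) = 115.1000 / 5 = 23.0200
β = Cov / Var(R_m) = 22.4060 / 23.0200 = 0.9733
MRP = 6.56% − 1.00% = 5.56%
E(R) = R_f + β × MRP = 1.00% + 0.9733 × 5.56% = 6.41%

6.41%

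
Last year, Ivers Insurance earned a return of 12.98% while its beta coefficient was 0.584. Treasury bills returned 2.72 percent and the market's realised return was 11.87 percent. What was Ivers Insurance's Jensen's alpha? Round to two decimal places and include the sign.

+4.92%

Market excess return = 11.87% − 2.72% = 9.15%
CAPM benchmark = R_f + β(R_m − R_f) = 2.72% + 0.584 × 9.15% = 8.06360%
α = actual − benchmark = 12.98% − 8.06360% = +4.92%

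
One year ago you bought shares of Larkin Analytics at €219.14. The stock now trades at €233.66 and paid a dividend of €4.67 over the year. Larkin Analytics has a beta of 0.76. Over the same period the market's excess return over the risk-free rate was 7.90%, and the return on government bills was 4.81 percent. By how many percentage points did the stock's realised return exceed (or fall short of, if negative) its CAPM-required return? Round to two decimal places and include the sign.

Realised HPR = (P1 + D1 − P0) / P0 = (233.66 + 4.67 − 219.14) / 219.14 = 19.19 / 219.14 = 8.7570%
CAPM required = R_f + β·MRP = 4.81% + 0.76 × 7.90% = 10.8140%
α = realised − required = 8.7570% − 10.8140% = -2.06%

-2.06%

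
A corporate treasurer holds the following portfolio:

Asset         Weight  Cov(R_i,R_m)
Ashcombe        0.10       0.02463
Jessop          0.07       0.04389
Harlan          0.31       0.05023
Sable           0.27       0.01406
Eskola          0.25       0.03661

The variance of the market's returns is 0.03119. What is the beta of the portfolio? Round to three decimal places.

1.092

β_Ashcombe = 0.02463 / 0.03119 = 0.7897
β_Jessop = 0.04389 / 0.03119 = 1.4072
β_Harlan = 0.05023 / 0.03119 = 1.6105
β_Sable = 0.01406 / 0.03119 = 0.4508
β_Eskola = 0.03661 / 0.03119 = 1.1738
β_P = Σ w_i β_i = 0.10×0.7897 + 0.07×1.4072 + 0.31×1.6105 + 0.27×0.4508 + 0.25×1.1738 = 1.0919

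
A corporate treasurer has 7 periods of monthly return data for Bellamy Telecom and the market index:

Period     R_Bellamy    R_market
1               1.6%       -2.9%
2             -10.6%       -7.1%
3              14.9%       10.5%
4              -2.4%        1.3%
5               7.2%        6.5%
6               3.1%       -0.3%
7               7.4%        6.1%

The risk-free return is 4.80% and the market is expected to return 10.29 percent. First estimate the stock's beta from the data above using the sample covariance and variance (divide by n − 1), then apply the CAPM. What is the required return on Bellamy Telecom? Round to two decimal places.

11.54%

Mean R_i = (1.6 − 10.6 + 14.9 − 2.4 + 7.2 + 3.1 + 7.4) / 7 = 3.0286%
Mean R_m = (-2.9 − 7.1 + 10.5 + 1.3 + 6.5 − 0.3 + 6.1) / 7 = 2.0143%
Σ(R_i − R̄_i)(R_m − R̄_m) = 272.2571  ⇒  Cov = 272.2571 / 6 = 45.3762
Σ(R_m − R̄_m)² = 221.9086  ⇒  Var(R_m) = 221.9086 / 6 = 36.9848
β = Cov / Var(R_m) = 45.3762 / 36.9848 = 1.2269
MRP = 10.29% − 4.80% = 5.49%
E(R) = R_f + β × MRP = 4.80% + 1.2269 × 5.49% = 11.54%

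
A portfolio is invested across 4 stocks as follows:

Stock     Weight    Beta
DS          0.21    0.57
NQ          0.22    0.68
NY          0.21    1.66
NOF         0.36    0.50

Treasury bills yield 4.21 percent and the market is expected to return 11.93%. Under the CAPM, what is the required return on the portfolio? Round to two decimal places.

10.37%

β_P = Σ w_i β_i = 0.21×0.57 + 0.22×0.68 + 0.21×1.66 + 0.36×0.50 = 0.7979
MRP = 11.93% − 4.21% = 7.72%
E(R_P) = R_f + β_P × MRP = 4.21% + 0.7979 × 7.72% = 10.37%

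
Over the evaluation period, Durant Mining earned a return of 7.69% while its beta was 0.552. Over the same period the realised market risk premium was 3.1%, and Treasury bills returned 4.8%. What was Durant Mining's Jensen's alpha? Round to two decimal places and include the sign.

+1.18%

CAPM benchmark = R_f + β(R_m − R_f) = 4.8% + 0.552 × 3.1% = 6.5112%
α = actual − benchmark = 7.69% − 6.5112% = +1.18%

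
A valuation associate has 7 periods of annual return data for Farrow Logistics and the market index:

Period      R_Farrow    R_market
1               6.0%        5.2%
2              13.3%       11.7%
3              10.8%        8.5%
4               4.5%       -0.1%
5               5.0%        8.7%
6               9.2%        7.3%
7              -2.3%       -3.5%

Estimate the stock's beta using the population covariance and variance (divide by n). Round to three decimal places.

Mean R_i = (6.0 + 13.3 + 10.8 + 4.5 + 5.0 + 9.2 − 2.3) / 7 = 6.6429%
Mean R_m = (5.2 + 11.7 + 8.5 − 0.1 + 8.7 + 7.3 − 3.5) / 7 = 5.4000%
Σ(R_i − R̄_i)(R_m − R̄_m) = 145.7700  ⇒  Cov = 145.7700 / 7 = 20.8243
Σ(R_m − R̄_m)² = 173.3000  ⇒  Var(R_m) = 173.3000 / 7 = 24.7571
β = Cov / Var(R_m) = 20.8243 / 24.7571 = 0.8411

0.841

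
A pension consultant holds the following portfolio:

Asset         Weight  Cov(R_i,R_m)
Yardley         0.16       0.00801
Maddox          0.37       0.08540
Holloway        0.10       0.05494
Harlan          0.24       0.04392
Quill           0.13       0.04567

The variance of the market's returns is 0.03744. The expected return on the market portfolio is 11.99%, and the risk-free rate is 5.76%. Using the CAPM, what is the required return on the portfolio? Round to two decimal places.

14.89%

β_Yardley = 0.00801 / 0.03744 = 0.2139
β_Maddox = 0.08540 / 0.03744 = 2.2810
β_Holloway = 0.05494 / 0.03744 = 1.4674
β_Harlan = 0.04392 / 0.03744 = 1.1731
β_Quill = 0.04567 / 0.03744 = 1.2198
β_P = Σ w_i β_i = 0.16×0.2139 + 0.37×2.2810 + 0.10×1.4674 + 0.24×1.1731 + 0.13×1.2198 = 1.4651
MRP = 11.99% − 5.76% = 6.23%
E(R_P) = R_f + β_P × MRP = 5.76% + 1.4651 × 6.23% = 14.89%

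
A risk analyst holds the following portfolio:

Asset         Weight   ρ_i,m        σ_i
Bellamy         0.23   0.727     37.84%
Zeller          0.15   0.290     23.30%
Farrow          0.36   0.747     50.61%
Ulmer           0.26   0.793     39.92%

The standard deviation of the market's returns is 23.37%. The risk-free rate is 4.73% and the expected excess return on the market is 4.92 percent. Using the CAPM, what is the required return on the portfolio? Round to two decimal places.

β_Bellamy = 0.727 × 37.84% / 23.37% = 1.1771
β_Zeller = 0.290 × 23.30% / 23.37% = 0.2891
β_Farrow = 0.747 × 50.61% / 23.37% = 1.6177
β_Ulmer = 0.793 × 39.92% / 23.37% = 1.3546
β_P = Σ w_i β_i = 0.23×1.1771 + 0.15×0.2891 + 0.36×1.6177 + 0.26×1.3546 = 1.2487
E(R_P) = R_f + β_P × MRP = 4.73% + 1.2487 × 4.92% = 10.87%

10.87%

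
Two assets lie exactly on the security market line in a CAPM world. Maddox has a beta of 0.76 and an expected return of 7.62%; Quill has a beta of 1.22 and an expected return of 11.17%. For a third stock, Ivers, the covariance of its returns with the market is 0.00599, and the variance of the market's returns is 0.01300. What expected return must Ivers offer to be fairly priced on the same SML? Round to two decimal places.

MRP = (11.17% − 7.62%) / (1.22 − 0.76) = 7.7174%
R_f = 7.62% − 0.76 × 7.7174% = 1.7548%
β_Ivers = Cov / Var(R_m) = 0.00599 / 0.01300 = 0.4608
E(R_Ivers) = R_f + β × MRP = 1.7548% + 0.4608 × 7.7174% = 5.31%

5.31%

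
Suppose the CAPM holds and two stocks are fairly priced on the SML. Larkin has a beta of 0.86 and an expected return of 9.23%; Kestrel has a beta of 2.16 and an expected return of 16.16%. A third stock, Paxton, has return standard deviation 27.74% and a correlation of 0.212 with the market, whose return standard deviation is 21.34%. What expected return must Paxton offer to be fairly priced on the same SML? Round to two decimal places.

6.11%

MRP = (16.16% − 9.23%) / (2.16 − 0.86) = 5.3308%
R_f = 9.23% − 0.86 × 5.3308% = 4.6455%
β_Paxton = ρ·σ_i/σ_m = 0.212 × 27.74 / 21.34 = 0.2756
E(R_Paxton) = R_f + β × MRP = 4.6455% + 0.2756 × 5.3308% = 6.11%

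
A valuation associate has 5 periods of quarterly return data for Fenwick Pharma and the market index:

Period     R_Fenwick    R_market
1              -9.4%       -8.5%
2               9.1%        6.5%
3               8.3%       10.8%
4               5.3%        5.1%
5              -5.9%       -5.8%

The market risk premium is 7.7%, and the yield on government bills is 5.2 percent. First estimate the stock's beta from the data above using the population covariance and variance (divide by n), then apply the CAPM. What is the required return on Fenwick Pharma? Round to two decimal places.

Mean R_i = (-9.4 + 9.1 + 8.3 + 5.3 − 5.9) / 5 = 1.4800%
Mean R_m = (-8.5 + 6.5 + 10.8 + 5.1 − 5.8) / 5 = 1.6200%
Σ(R_i − R̄_i)(R_m − R̄_m) = 277.9520  ⇒  Cov = 277.9520 / 5 = 55.5904
Σ(R_m − R̄_m)² = 277.6680  ⇒  Var(R_m) = 277.6680 / 5 = 55.5336
β = Cov / Var(R_m) = 55.5904 / 55.5336 = 1.0010
E(R) = R_f + β × MRP = 5.2% + 1.0010 × 7.7% = 12.91%

12.91%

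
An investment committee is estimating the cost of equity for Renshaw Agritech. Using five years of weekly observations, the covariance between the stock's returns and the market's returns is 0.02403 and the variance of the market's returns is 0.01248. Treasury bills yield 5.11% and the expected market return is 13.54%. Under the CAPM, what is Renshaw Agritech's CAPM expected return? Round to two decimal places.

21.34%

β = Cov(R_i, R_m) / Var(R_m) = 0.02403 / 0.01248 = 1.9255
MRP = 13.54% − 5.11% = 8.43%
E(R) = R_f + β × MRP = 5.11% + 1.9255 × 8.43% = 21.34%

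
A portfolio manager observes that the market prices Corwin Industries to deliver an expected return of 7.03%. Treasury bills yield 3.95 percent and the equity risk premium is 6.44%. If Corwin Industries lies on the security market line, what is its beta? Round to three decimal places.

0.478

β = (E(R) − R_f) / MRP = (7.03% − 3.95%) / 6.44% = 3.08% / 6.44% = 0.478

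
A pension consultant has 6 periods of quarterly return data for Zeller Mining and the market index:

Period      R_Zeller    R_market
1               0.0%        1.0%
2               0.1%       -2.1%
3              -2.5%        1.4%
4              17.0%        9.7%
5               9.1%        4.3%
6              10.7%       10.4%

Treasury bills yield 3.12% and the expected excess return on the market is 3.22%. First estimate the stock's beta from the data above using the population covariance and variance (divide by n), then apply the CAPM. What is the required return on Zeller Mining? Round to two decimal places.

Mean R_i = (0.0 + 0.1 − 2.5 + 17.0 + 9.1 + 10.7) / 6 = 5.7333%
Mean R_m = (1.0 − 2.1 + 1.4 + 9.7 + 4.3 + 10.4) / 6 = 4.1167%
Σ(R_i − R̄_i)(R_m − R̄_m) = 169.9867  ⇒  Cov = 169.9867 / 6 = 28.3311
Σ(R_m − R̄_m)² = 126.4283  ⇒  Var(R_m) = 126.4283 / 6 = 21.0714
β = Cov / Var(R_m) = 28.3311 / 21.0714 = 1.3445
E(R) = R_f + β × MRP = 3.12% + 1.3445 × 3.22% = 7.45%

7.45%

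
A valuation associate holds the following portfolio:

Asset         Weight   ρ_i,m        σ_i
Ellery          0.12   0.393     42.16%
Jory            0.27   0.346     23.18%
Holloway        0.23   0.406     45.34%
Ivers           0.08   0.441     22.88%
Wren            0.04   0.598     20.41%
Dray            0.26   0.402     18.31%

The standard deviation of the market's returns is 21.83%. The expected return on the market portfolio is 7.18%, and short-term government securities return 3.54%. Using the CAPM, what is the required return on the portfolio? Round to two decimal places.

β_Ellery = 0.393 × 42.16% / 21.83% = 0.7590
β_Jory = 0.346 × 23.18% / 21.83% = 0.3674
β_Holloway = 0.406 × 45.34% / 21.83% = 0.8432
β_Ivers = 0.441 × 22.88% / 21.83% = 0.4622
β_Wren = 0.598 × 20.41% / 21.83% = 0.5591
β_Dray = 0.402 × 18.31% / 21.83% = 0.3372
β_P = Σ w_i β_i = 0.12×0.7590 + 0.27×0.3674 + 0.23×0.8432 + 0.08×0.4622 + 0.04×0.5591 + 0.26×0.3372 = 0.5312
MRP = 7.18% − 3.54% = 3.64%
E(R_P) = R_f + β_P × MRP = 3.54% + 0.5312 × 3.64% = 5.47%

5.47%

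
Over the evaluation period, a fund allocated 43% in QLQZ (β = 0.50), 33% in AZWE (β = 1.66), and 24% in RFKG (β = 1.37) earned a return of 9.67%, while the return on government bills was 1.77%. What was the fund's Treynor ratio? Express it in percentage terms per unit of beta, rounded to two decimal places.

β_P = 0.43×0.50 + 0.33×1.66 + 0.24×1.37 = 1.0916
Treynor = (R_P − R_f) / β_P = (9.67% − 1.77%) / 1.0916 = 7.90% / 1.0916 = 7.24%

7.24%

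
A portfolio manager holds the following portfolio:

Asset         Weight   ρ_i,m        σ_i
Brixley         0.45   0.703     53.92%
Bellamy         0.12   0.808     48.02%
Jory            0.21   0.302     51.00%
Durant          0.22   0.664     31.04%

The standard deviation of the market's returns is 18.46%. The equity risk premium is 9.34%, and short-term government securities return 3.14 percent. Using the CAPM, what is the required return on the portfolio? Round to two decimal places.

β_Brixley = 0.703 × 53.92% / 18.46% = 2.0534
β_Bellamy = 0.808 × 48.02% / 18.46% = 2.1019
β_Jory = 0.302 × 51.00% / 18.46% = 0.8343
β_Durant = 0.664 × 31.04% / 18.46% = 1.1165
β_P = Σ w_i β_i = 0.45×2.0534 + 0.12×2.1019 + 0.21×0.8343 + 0.22×1.1165 = 1.5971
E(R_P) = R_f + β_P × MRP = 3.14% + 1.5971 × 9.34% = 18.06%

18.06%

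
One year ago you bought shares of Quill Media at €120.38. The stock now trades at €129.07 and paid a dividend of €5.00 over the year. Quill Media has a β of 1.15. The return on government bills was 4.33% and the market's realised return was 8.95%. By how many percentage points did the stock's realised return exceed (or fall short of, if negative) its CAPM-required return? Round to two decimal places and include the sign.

+1.73%

Realised HPR = (P1 + D1 − P0) / P0 = (129.07 + 5.00 − 120.38) / 120.38 = 13.69 / 120.38 = 11.3723%
MRP = 8.95% − 4.33% = 4.62%
CAPM required = R_f + β·MRP = 4.33% + 1.15 × 4.62% = 9.6430%
α = realised − required = 11.3723% − 9.6430% = +1.73%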